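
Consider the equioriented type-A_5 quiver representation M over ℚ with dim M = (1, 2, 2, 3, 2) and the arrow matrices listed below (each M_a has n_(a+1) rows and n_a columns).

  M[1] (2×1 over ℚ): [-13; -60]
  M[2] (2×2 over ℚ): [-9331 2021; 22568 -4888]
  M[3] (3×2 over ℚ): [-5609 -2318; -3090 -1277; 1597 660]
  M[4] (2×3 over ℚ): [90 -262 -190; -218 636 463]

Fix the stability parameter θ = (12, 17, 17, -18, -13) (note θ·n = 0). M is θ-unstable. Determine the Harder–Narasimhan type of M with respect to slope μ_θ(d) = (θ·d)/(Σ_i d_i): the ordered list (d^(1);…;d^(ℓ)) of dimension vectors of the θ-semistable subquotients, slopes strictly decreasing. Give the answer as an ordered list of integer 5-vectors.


Interval decomposition of M: I[1,5], I[2,2], I[3,5], I[4,4].
HN type (ℓ=4): μ^(1)=17; μ^(2)=3; μ^(3)=-14/3; μ^(4)=-18

((0, 1, 0, 0, 0); (1, 1, 1, 1, 1); (0, 0, 1, 1, 1); (0, 0, 0, 1, 0))


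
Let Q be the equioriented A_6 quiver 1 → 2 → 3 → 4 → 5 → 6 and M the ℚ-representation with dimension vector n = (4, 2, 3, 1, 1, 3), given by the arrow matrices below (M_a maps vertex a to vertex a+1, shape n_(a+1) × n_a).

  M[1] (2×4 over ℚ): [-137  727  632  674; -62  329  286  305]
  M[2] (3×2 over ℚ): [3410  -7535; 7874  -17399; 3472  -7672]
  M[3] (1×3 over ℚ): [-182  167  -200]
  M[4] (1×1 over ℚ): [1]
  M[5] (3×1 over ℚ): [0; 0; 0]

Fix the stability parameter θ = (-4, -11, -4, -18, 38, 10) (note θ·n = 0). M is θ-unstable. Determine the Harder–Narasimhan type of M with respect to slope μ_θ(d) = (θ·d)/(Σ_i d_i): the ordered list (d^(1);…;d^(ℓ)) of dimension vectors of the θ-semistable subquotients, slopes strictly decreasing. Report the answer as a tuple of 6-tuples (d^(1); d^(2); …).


Barcode: M ≅ I[1,1]^2, I[1,2], I[1,5], I[3,3]^2, I[6,6]^3. HN layers by μ_θ (5 steps, strictly decreasing):
  μ^(1)=38; μ^(2)=10; μ^(3)=-4; μ^(4)=-15/2; μ^(5)=-37/4

((0, 0, 0, 0, 1, 0); (0, 0, 0, 0, 0, 3); (2, 0, 2, 0, 0, 0); (1, 1, 0, 0, 0, 0); (1, 1, 1, 1, 0, 0))


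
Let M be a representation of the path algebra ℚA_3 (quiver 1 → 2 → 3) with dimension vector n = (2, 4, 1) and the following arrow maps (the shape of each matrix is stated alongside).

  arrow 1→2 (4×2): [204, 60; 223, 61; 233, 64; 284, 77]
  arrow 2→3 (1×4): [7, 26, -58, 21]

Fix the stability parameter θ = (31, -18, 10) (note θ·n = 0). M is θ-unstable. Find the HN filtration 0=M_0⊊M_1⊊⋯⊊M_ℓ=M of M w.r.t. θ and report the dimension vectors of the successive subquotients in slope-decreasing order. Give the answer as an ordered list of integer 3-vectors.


Interval decomposition of M: I[1,2], I[1,3], I[2,2]^2.
HN type (ℓ=3): μ^(1)=10; μ^(2)=13/2; μ^(3)=-18

((0, 0, 1); (2, 2, 0); (0, 2, 0))


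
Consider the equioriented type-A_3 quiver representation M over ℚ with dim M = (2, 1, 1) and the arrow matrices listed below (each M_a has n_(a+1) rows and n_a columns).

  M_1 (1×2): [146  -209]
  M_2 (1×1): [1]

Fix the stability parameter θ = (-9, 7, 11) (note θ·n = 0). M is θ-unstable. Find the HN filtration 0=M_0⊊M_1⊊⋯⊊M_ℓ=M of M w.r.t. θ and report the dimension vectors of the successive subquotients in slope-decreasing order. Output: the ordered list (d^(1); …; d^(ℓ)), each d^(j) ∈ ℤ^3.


Barcode: M ≅ I[1,1], I[1,3]. HN layers by μ_θ (3 steps, strictly decreasing):
  μ^(1)=11; μ^(2)=7; μ^(3)=-9

((0, 0, 1); (0, 1, 0); (2, 0, 0))


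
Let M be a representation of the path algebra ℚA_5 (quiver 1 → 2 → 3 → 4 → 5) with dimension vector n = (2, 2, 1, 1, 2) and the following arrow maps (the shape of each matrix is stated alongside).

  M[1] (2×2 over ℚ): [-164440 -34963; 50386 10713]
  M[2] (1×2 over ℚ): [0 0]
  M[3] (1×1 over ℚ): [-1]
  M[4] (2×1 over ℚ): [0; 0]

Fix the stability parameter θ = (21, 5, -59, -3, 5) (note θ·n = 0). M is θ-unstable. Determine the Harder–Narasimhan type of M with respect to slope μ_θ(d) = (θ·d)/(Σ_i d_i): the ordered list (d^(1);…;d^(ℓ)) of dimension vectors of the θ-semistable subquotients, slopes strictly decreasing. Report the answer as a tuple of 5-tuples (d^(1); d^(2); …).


Via rank(M_{q-1}∘⋯∘M_p): M ≅ I[1,2]^2, I[3,4], I[5,5]^2.
μ_θ-semistable layers: μ^(1)=13; μ^(2)=5; μ^(3)=-3; μ^(4)=-59

((2, 2, 0, 0, 0); (0, 0, 0, 0, 2); (0, 0, 0, 1, 0); (0, 0, 1, 0, 0))


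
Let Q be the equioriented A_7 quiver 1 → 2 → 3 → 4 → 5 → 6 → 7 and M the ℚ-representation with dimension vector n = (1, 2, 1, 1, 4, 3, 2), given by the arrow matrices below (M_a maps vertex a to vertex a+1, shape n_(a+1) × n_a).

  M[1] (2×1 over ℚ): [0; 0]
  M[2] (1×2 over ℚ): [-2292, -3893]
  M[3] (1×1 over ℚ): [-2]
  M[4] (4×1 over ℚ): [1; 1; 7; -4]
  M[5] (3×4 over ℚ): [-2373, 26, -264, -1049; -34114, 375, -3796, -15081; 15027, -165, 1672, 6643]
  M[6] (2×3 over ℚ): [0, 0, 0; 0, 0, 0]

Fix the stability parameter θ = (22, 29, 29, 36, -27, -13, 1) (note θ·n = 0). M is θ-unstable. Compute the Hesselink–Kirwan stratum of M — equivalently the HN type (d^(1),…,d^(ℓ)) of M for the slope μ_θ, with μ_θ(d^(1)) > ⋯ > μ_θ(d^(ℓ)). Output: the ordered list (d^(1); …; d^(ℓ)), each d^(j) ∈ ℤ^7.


Via rank(M_{q-1}∘⋯∘M_p): M ≅ I[1,1], I[2,2], I[2,6], I[5,5], I[5,6]^2, I[7,7]^2.
μ_θ-semistable layers: μ^(1)=29; μ^(2)=22; μ^(3)=54/5; μ^(4)=1; μ^(5)=-13; μ^(6)=-27

((0, 1, 0, 0, 0, 0, 0); (1, 0, 0, 0, 0, 0, 0); (0, 1, 1, 1, 1, 1, 0); (0, 0, 0, 0, 0, 0, 2); (0, 0, 0, 0, 0, 2, 0); (0, 0, 0, 0, 3, 0, 0))


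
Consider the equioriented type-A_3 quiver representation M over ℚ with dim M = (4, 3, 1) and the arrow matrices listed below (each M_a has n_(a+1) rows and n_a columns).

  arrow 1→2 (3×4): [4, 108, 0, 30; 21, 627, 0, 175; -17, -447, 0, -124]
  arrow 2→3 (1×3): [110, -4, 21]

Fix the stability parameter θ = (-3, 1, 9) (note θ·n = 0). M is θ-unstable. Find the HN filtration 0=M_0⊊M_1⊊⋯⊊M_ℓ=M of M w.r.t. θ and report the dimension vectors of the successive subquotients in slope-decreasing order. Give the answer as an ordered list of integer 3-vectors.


Interval decomposition of M: I[1,1]^2, I[1,2], I[1,3], I[2,2].
HN type (ℓ=3): μ^(1)=9; μ^(2)=1; μ^(3)=-3

((0, 0, 1); (0, 3, 0); (4, 0, 0))


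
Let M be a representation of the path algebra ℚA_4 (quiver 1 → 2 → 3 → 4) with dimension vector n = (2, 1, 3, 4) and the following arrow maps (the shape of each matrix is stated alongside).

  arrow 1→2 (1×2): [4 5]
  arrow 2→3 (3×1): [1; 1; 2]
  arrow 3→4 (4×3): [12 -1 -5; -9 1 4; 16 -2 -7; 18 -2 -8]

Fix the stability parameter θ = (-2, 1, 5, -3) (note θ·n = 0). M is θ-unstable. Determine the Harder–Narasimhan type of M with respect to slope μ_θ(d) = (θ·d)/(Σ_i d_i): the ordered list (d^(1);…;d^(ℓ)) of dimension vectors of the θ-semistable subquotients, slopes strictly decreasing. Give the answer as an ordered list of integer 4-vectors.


Interval decomposition of M: I[1,1], I[1,4], I[3,4]^2, I[4,4].
HN type (ℓ=3): μ^(1)=1; μ^(2)=-2; μ^(3)=-3

((0, 1, 3, 3); (2, 0, 0, 0); (0, 0, 0, 1))


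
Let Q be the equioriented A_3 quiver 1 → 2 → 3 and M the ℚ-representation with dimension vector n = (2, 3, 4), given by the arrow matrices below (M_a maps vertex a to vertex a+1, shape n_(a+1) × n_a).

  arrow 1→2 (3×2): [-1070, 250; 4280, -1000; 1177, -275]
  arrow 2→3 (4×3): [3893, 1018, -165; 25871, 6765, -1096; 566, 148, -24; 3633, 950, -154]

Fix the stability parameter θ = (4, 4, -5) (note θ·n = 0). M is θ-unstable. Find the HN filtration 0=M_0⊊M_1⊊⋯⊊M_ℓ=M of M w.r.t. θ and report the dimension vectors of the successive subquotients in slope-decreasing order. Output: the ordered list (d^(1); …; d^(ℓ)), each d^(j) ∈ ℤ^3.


Barcode: M ≅ I[1,1], I[1,3], I[2,3]^2, I[3,3]. HN layers by μ_θ (4 steps, strictly decreasing):
  μ^(1)=4; μ^(2)=1; μ^(3)=-1/2; μ^(4)=-5

((1, 0, 0); (1, 1, 1); (0, 2, 2); (0, 0, 1))


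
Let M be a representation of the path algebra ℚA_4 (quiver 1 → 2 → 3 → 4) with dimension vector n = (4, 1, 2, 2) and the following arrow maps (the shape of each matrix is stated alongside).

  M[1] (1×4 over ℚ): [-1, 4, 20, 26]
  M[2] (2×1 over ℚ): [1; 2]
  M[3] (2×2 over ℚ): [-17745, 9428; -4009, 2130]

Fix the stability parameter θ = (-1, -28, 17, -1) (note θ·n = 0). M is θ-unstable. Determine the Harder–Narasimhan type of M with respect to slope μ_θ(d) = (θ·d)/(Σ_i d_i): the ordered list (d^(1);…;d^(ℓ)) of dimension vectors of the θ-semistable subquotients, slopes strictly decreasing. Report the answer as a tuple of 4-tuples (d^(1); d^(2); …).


Interval decomposition of M: I[1,1]^3, I[1,4], I[3,4].
HN type (ℓ=3): μ^(1)=8; μ^(2)=-1; μ^(3)=-29/2

((0, 0, 2, 2); (3, 0, 0, 0); (1, 1, 0, 0))


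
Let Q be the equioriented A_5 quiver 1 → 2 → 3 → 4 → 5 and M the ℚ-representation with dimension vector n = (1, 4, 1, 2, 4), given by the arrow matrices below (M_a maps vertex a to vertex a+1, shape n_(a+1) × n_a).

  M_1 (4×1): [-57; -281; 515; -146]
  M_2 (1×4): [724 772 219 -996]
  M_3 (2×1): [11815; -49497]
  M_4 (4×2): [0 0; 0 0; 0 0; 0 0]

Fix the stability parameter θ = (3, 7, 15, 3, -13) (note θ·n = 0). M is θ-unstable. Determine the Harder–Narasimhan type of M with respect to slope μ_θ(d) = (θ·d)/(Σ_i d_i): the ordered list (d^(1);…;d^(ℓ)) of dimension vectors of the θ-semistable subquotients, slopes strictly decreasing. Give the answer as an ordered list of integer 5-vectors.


Interval decomposition of M: I[1,4], I[2,2]^3, I[4,4], I[5,5]^4.
HN type (ℓ=4): μ^(1)=9; μ^(2)=7; μ^(3)=3; μ^(4)=-13

((0, 0, 1, 1, 0); (0, 4, 0, 0, 0); (1, 0, 0, 1, 0); (0, 0, 0, 0, 4))


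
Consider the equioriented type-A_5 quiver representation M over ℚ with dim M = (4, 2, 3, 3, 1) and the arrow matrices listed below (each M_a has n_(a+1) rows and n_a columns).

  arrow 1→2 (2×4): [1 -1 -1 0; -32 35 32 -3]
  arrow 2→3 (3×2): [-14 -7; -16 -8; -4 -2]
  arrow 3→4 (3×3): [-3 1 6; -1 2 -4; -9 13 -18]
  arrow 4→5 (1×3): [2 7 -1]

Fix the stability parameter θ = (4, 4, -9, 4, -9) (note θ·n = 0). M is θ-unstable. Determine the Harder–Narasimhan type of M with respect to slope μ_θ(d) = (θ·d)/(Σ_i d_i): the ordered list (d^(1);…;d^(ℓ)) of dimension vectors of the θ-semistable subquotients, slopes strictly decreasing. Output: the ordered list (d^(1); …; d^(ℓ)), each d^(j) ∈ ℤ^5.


Interval decomposition of M: I[1,1]^2, I[1,2], I[1,4], I[3,3], I[3,5], I[4,4].
HN type (ℓ=4): μ^(1)=4; μ^(2)=-1/3; μ^(3)=-5/2; μ^(4)=-9

((3, 1, 0, 2, 0); (1, 1, 1, 0, 0); (0, 0, 0, 1, 1); (0, 0, 2, 0, 0))


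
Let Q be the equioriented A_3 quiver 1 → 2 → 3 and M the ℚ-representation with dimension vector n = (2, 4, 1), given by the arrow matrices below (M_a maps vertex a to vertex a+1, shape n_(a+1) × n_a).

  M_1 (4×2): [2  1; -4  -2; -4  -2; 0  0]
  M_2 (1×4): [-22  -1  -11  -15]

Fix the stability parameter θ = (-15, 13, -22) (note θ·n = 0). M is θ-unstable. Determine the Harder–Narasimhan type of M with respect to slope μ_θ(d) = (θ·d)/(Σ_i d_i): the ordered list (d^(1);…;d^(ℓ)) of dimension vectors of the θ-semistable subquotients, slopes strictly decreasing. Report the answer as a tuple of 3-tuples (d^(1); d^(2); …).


Barcode: M ≅ I[1,1], I[1,3], I[2,2]^3. HN layers by μ_θ (3 steps, strictly decreasing):
  μ^(1)=13; μ^(2)=-9/2; μ^(3)=-15

((0, 3, 0); (0, 1, 1); (2, 0, 0))


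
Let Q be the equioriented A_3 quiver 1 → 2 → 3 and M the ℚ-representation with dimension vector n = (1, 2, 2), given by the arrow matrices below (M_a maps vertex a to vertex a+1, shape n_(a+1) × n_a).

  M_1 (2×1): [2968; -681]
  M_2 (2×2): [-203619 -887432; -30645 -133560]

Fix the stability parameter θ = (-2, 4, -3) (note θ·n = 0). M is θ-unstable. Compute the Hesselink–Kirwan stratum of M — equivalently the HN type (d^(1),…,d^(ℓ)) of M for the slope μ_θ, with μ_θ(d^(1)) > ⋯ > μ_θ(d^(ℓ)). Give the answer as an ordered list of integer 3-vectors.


Via rank(M_{q-1}∘⋯∘M_p): M ≅ I[1,2], I[2,3], I[3,3].
μ_θ-semistable layers: μ^(1)=4; μ^(2)=1/2; μ^(3)=-2; μ^(4)=-3

((0, 1, 0); (0, 1, 1); (1, 0, 0); (0, 0, 1))


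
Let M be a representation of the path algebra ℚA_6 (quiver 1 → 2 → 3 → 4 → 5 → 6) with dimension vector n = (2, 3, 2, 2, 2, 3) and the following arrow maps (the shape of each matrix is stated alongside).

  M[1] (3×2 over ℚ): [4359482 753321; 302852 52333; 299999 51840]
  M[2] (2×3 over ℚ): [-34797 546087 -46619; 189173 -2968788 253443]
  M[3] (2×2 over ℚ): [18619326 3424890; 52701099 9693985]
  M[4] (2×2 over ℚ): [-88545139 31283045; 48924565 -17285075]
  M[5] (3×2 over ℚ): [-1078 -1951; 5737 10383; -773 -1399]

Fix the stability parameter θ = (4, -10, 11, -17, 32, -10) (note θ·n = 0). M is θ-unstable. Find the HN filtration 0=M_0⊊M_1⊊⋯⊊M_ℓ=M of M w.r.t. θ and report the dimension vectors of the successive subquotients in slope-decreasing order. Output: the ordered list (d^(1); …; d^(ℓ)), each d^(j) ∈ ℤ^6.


Interval decomposition of M: I[1,3], I[1,6], I[2,2], I[4,4], I[5,6], I[6,6].
HN type (ℓ=4): μ^(1)=11; μ^(2)=-3; μ^(3)=-10; μ^(4)=-17

((0, 0, 1, 0, 2, 2); (2, 2, 1, 1, 0, 0); (0, 1, 0, 0, 0, 1); (0, 0, 0, 1, 0, 0))


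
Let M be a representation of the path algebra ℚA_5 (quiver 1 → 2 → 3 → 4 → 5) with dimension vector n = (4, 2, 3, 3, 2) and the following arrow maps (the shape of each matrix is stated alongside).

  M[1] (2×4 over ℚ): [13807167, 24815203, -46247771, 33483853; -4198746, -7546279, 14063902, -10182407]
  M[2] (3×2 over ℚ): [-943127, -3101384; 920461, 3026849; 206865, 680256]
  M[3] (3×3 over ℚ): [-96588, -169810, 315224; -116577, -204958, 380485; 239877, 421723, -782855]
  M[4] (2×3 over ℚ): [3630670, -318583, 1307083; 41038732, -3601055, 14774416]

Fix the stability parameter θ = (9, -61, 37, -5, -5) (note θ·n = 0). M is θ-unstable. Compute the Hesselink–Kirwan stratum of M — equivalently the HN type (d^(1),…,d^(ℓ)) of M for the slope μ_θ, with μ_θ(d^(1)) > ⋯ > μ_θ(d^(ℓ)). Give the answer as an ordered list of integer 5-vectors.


Interval decomposition of M: I[1,1]^2, I[1,3], I[1,5], I[3,5], I[4,4].
HN type (ℓ=4): μ^(1)=37; μ^(2)=9; μ^(3)=-5; μ^(4)=-26

((0, 0, 1, 0, 0); (2, 0, 2, 2, 2); (0, 0, 0, 1, 0); (2, 2, 0, 0, 0))


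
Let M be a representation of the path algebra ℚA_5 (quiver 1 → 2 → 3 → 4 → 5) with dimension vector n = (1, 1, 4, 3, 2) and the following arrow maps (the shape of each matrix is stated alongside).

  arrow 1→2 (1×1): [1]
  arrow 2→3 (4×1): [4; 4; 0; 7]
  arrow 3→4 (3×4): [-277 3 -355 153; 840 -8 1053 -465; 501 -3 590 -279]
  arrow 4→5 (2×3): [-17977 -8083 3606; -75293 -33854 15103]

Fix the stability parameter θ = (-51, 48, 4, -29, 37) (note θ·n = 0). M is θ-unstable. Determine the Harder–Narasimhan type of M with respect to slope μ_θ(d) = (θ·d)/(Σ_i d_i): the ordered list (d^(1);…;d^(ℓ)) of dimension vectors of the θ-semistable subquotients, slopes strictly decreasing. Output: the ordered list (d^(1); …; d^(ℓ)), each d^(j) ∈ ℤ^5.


Barcode: M ≅ I[1,4], I[3,3], I[3,5]^2. HN layers by μ_θ (5 steps, strictly decreasing):
  μ^(1)=37; μ^(2)=23/3; μ^(3)=4; μ^(4)=-25/2; μ^(5)=-51

((0, 0, 0, 0, 2); (0, 1, 1, 1, 0); (0, 0, 1, 0, 0); (0, 0, 2, 2, 0); (1, 0, 0, 0, 0))


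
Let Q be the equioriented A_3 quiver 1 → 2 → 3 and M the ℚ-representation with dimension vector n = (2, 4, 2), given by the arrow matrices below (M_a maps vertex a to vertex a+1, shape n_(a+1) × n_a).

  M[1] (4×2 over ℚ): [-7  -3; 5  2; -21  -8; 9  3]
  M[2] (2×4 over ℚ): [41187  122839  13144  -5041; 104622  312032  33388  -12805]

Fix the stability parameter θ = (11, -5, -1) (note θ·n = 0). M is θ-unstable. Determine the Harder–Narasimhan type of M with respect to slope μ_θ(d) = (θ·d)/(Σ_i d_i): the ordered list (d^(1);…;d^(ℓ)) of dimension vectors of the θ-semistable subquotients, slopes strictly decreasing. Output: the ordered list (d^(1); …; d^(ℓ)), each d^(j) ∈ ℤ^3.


Interval decomposition of M: I[1,3]^2, I[2,2]^2.
HN type (ℓ=2): μ^(1)=5/3; μ^(2)=-5

((2, 2, 2); (0, 2, 0))


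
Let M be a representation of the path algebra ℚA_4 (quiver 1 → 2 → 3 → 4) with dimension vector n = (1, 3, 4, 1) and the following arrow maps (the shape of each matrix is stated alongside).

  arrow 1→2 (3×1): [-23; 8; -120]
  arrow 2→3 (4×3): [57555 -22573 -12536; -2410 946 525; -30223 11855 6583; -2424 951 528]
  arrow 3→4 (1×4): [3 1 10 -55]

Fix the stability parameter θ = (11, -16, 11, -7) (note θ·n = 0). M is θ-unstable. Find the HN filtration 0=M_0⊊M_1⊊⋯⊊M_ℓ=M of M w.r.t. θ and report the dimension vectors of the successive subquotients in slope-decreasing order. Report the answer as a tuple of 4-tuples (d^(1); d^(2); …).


Barcode: M ≅ I[1,4], I[2,3]^2, I[3,3]. HN layers by μ_θ (4 steps, strictly decreasing):
  μ^(1)=11; μ^(2)=2; μ^(3)=-5/2; μ^(4)=-16

((0, 0, 3, 0); (0, 0, 1, 1); (1, 1, 0, 0); (0, 2, 0, 0))


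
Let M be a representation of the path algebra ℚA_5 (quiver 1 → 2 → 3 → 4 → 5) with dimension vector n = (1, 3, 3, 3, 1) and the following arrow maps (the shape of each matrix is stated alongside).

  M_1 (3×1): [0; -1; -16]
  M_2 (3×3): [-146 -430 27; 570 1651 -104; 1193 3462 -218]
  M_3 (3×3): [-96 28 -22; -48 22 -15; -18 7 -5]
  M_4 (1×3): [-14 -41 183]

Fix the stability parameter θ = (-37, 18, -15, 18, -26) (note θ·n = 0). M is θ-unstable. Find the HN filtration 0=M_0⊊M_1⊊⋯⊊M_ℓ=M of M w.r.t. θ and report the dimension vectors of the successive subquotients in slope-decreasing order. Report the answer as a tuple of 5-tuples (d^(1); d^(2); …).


Barcode: M ≅ I[1,5], I[2,3], I[2,4], I[4,4]. HN layers by μ_θ (4 steps, strictly decreasing):
  μ^(1)=18; μ^(2)=3/2; μ^(3)=-5/4; μ^(4)=-37

((0, 0, 0, 2, 0); (0, 2, 2, 0, 0); (0, 1, 1, 1, 1); (1, 0, 0, 0, 0))


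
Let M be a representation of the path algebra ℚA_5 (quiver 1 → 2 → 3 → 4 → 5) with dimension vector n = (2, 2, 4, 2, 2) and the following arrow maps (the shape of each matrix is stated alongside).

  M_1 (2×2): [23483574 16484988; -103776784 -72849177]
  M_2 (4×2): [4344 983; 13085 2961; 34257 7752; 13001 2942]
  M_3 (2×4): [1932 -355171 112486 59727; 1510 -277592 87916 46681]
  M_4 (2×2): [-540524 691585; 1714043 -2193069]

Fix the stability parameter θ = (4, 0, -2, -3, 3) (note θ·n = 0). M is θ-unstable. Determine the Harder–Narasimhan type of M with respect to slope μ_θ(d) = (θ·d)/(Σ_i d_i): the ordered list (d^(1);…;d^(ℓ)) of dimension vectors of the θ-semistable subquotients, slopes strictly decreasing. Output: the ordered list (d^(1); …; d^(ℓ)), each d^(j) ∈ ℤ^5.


Barcode: M ≅ I[1,5]^2, I[3,3]^2. HN layers by μ_θ (3 steps, strictly decreasing):
  μ^(1)=3; μ^(2)=-1/4; μ^(3)=-2

((0, 0, 0, 0, 2); (2, 2, 2, 2, 0); (0, 0, 2, 0, 0))


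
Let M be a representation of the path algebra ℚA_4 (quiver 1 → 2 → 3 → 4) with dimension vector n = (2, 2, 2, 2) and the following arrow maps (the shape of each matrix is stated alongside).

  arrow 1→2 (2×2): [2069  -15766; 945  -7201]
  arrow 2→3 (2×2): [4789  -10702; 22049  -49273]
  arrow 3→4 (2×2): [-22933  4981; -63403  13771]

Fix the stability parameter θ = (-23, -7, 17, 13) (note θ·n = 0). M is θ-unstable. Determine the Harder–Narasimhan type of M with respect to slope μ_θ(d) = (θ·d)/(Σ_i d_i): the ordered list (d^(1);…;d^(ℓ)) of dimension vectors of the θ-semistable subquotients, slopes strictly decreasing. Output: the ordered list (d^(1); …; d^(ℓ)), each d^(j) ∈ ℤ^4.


Barcode: M ≅ I[1,3], I[1,4], I[4,4]. HN layers by μ_θ (5 steps, strictly decreasing):
  μ^(1)=17; μ^(2)=15; μ^(3)=13; μ^(4)=-7; μ^(5)=-23

((0, 0, 1, 0); (0, 0, 1, 1); (0, 0, 0, 1); (0, 2, 0, 0); (2, 0, 0, 0))


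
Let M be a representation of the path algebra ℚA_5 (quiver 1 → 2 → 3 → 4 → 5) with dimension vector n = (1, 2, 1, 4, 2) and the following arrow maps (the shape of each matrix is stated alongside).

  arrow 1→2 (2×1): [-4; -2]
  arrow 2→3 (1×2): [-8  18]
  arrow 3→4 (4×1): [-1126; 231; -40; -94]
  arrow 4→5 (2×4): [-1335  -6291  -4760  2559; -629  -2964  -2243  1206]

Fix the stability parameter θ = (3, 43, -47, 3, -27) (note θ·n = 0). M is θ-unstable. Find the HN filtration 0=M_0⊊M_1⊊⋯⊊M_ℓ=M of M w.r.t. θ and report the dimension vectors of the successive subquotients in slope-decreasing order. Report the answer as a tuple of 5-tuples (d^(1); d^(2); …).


Barcode: M ≅ I[1,5], I[2,2], I[4,4]^2, I[4,5]. HN layers by μ_θ (4 steps, strictly decreasing):
  μ^(1)=43; μ^(2)=3; μ^(3)=-5; μ^(4)=-12

((0, 1, 0, 0, 0); (0, 0, 0, 2, 0); (1, 1, 1, 1, 1); (0, 0, 0, 1, 1))


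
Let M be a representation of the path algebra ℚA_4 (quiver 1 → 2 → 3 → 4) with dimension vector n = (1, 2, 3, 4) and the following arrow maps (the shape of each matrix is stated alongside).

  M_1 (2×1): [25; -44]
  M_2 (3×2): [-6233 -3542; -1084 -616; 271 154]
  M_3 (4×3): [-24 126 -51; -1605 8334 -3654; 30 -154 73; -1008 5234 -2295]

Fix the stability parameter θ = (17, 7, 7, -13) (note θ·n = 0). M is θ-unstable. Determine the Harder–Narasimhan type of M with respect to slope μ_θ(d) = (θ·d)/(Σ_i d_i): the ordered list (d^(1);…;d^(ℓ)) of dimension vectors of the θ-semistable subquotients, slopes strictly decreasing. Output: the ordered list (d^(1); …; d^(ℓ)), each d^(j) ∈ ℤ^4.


Via rank(M_{q-1}∘⋯∘M_p): M ≅ I[1,4], I[2,2], I[3,4]^2, I[4,4].
μ_θ-semistable layers: μ^(1)=7; μ^(2)=9/2; μ^(3)=-3; μ^(4)=-13

((0, 1, 0, 0); (1, 1, 1, 1); (0, 0, 2, 2); (0, 0, 0, 1))


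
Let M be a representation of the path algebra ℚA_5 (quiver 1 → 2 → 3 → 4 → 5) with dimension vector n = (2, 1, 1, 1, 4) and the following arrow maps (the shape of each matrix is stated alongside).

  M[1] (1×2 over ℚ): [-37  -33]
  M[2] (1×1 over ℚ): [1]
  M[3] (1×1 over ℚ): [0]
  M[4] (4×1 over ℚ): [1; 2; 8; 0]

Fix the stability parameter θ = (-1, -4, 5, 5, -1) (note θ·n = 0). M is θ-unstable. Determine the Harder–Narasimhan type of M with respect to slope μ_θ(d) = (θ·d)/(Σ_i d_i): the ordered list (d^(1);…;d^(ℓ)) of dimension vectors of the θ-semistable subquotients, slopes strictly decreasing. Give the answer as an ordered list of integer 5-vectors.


Via rank(M_{q-1}∘⋯∘M_p): M ≅ I[1,1], I[1,3], I[4,5], I[5,5]^3.
μ_θ-semistable layers: μ^(1)=5; μ^(2)=2; μ^(3)=-1; μ^(4)=-5/2

((0, 0, 1, 0, 0); (0, 0, 0, 1, 1); (1, 0, 0, 0, 3); (1, 1, 0, 0, 0))


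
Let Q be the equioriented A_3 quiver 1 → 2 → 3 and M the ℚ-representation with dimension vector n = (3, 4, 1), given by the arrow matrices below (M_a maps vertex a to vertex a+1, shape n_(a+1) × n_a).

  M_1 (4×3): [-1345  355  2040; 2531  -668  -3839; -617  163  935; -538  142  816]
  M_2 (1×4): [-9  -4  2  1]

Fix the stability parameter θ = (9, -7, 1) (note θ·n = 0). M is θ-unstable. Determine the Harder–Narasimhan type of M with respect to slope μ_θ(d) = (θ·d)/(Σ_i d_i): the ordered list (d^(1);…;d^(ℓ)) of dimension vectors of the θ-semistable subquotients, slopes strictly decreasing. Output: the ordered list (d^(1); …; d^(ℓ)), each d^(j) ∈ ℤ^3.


Interval decomposition of M: I[1,2]^2, I[1,3], I[2,2].
HN type (ℓ=2): μ^(1)=1; μ^(2)=-7

((3, 3, 1); (0, 1, 0))


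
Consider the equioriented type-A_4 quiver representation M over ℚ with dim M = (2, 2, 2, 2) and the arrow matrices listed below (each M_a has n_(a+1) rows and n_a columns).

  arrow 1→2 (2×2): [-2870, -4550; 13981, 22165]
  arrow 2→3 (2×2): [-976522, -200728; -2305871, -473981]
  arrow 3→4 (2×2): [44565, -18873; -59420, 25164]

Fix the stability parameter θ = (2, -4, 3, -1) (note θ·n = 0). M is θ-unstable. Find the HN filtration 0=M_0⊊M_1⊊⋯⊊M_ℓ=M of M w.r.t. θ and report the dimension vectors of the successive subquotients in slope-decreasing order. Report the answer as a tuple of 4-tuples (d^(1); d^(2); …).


Barcode: M ≅ I[1,1], I[1,4], I[2,3], I[4,4]. HN layers by μ_θ (5 steps, strictly decreasing):
  μ^(1)=3; μ^(2)=2; μ^(3)=1; μ^(4)=-1; μ^(5)=-4

((0, 0, 1, 0); (1, 0, 0, 0); (0, 0, 1, 1); (1, 1, 0, 1); (0, 1, 0, 0))


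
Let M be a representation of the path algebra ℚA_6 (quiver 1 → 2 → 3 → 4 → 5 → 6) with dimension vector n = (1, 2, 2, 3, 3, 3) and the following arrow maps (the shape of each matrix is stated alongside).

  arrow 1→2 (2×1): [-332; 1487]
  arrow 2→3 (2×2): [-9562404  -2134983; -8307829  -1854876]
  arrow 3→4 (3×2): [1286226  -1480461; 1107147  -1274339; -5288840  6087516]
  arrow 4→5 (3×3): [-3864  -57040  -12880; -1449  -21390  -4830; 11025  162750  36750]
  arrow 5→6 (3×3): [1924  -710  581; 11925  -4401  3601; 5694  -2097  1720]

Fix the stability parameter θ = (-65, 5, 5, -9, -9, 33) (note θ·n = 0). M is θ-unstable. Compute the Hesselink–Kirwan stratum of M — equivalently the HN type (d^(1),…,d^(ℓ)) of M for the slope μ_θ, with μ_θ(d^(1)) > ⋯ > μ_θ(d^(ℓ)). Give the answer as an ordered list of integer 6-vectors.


Interval decomposition of M: I[1,6], I[2,4], I[4,4], I[5,6]^2.
HN type (ℓ=5): μ^(1)=33; μ^(2)=1/3; μ^(3)=-2; μ^(4)=-9; μ^(5)=-65

((0, 0, 0, 0, 0, 3); (0, 1, 1, 1, 0, 0); (0, 1, 1, 1, 1, 0); (0, 0, 0, 1, 2, 0); (1, 0, 0, 0, 0, 0))


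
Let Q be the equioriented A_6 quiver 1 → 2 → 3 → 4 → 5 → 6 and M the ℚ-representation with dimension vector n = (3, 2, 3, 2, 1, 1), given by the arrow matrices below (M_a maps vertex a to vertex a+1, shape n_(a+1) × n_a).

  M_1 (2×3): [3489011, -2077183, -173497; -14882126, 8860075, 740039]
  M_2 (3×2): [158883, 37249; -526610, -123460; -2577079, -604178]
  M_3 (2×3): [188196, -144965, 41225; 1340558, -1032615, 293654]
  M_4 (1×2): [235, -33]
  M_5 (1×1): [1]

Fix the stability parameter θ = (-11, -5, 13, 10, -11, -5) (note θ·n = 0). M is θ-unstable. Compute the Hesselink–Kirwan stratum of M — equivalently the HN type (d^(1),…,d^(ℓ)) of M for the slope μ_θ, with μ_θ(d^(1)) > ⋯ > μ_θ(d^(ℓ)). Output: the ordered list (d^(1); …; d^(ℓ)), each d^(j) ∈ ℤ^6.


Barcode: M ≅ I[1,1], I[1,4], I[1,6], I[3,3]. HN layers by μ_θ (5 steps, strictly decreasing):
  μ^(1)=13; μ^(2)=23/2; μ^(3)=7/4; μ^(4)=-5; μ^(5)=-11

((0, 0, 1, 0, 0, 0); (0, 0, 1, 1, 0, 0); (0, 0, 1, 1, 1, 1); (0, 2, 0, 0, 0, 0); (3, 0, 0, 0, 0, 0))


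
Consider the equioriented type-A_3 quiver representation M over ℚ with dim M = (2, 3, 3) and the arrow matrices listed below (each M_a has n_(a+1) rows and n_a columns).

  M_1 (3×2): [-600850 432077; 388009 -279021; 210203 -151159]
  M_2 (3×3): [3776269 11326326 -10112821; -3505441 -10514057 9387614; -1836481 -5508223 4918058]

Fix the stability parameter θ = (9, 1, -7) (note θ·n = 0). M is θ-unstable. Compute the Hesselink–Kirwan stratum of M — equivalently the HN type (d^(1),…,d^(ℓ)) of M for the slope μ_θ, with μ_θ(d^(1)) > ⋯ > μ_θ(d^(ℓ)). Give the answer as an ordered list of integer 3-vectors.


Barcode: M ≅ I[1,3]^2, I[2,3]. HN layers by μ_θ (2 steps, strictly decreasing):
  μ^(1)=1; μ^(2)=-3

((2, 2, 2); (0, 1, 1))


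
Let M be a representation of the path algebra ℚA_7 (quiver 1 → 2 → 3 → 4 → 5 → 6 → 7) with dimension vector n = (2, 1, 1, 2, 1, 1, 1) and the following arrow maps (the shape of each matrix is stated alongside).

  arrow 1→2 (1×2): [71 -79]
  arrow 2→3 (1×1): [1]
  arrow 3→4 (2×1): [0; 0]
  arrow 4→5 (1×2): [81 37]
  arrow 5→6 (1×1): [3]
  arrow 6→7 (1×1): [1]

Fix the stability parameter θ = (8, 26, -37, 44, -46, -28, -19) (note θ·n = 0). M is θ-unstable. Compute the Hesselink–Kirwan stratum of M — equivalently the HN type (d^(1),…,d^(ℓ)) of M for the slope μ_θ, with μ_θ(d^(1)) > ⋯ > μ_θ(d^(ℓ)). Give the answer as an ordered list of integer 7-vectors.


Barcode: M ≅ I[1,1], I[1,3], I[4,4], I[4,7]. HN layers by μ_θ (4 steps, strictly decreasing):
  μ^(1)=44; μ^(2)=8; μ^(3)=-1; μ^(4)=-49/4

((0, 0, 0, 1, 0, 0, 0); (1, 0, 0, 0, 0, 0, 0); (1, 1, 1, 0, 0, 0, 0); (0, 0, 0, 1, 1, 1, 1))


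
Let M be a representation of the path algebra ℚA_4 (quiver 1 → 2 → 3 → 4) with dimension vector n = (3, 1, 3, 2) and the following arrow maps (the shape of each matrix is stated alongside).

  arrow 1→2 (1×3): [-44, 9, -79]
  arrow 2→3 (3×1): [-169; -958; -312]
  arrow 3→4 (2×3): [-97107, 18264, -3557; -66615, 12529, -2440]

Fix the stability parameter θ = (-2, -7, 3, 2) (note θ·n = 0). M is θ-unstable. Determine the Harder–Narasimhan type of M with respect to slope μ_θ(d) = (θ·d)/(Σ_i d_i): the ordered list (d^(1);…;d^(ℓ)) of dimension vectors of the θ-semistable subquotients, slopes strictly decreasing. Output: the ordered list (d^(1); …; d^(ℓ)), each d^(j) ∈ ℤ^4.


Via rank(M_{q-1}∘⋯∘M_p): M ≅ I[1,1]^2, I[1,4], I[3,3], I[3,4].
μ_θ-semistable layers: μ^(1)=3; μ^(2)=5/2; μ^(3)=-2; μ^(4)=-9/2

((0, 0, 1, 0); (0, 0, 2, 2); (2, 0, 0, 0); (1, 1, 0, 0))


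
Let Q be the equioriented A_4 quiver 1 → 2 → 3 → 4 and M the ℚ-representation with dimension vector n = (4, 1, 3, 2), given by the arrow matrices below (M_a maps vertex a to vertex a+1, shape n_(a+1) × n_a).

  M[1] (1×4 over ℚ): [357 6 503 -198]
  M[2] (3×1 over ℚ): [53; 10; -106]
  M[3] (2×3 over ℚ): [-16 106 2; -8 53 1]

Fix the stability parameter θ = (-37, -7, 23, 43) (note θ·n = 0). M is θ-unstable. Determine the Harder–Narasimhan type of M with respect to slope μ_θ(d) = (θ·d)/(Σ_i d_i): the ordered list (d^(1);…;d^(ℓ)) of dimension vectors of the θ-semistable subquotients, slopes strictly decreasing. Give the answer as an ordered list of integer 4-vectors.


Barcode: M ≅ I[1,1]^3, I[1,3], I[3,3], I[3,4], I[4,4]. HN layers by μ_θ (4 steps, strictly decreasing):
  μ^(1)=43; μ^(2)=23; μ^(3)=-7; μ^(4)=-37

((0, 0, 0, 2); (0, 0, 3, 0); (0, 1, 0, 0); (4, 0, 0, 0))


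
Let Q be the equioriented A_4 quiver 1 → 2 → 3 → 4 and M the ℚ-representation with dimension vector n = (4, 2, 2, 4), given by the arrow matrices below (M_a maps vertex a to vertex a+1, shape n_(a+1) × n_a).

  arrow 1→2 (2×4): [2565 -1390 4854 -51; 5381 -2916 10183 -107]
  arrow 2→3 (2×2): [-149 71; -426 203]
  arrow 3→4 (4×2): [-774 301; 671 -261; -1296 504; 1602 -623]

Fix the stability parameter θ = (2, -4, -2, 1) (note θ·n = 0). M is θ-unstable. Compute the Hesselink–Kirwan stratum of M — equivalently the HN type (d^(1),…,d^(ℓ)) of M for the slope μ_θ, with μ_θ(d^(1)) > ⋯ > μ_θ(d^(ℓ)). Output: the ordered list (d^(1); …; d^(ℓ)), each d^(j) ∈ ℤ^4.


Interval decomposition of M: I[1,1]^2, I[1,4]^2, I[4,4]^2.
HN type (ℓ=3): μ^(1)=2; μ^(2)=1; μ^(3)=-4/3

((2, 0, 0, 0); (0, 0, 0, 4); (2, 2, 2, 0))


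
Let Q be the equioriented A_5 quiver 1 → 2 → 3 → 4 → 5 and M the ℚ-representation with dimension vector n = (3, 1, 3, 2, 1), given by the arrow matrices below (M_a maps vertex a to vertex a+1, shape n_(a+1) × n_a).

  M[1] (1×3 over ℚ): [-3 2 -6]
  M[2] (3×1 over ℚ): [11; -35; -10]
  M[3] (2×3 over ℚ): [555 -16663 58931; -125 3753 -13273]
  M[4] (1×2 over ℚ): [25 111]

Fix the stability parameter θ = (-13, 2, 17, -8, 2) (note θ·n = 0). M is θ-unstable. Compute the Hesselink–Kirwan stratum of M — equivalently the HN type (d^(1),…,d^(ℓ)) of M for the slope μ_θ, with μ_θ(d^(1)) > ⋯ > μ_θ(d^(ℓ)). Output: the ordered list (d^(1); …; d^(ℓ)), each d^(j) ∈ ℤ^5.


Barcode: M ≅ I[1,1]^2, I[1,3], I[3,4], I[3,5]. HN layers by μ_θ (5 steps, strictly decreasing):
  μ^(1)=17; μ^(2)=9/2; μ^(3)=11/3; μ^(4)=2; μ^(5)=-13

((0, 0, 1, 0, 0); (0, 0, 1, 1, 0); (0, 0, 1, 1, 1); (0, 1, 0, 0, 0); (3, 0, 0, 0, 0))


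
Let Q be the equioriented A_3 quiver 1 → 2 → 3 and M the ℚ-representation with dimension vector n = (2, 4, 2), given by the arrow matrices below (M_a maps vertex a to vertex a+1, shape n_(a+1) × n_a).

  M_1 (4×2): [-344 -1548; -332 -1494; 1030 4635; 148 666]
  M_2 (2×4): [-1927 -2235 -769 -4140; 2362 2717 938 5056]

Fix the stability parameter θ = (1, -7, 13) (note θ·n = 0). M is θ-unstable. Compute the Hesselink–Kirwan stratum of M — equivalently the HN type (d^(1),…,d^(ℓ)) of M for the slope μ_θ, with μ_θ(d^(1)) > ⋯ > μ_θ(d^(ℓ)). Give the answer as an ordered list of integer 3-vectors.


Interval decomposition of M: I[1,1], I[1,3], I[2,2]^2, I[2,3].
HN type (ℓ=4): μ^(1)=13; μ^(2)=1; μ^(3)=-3; μ^(4)=-7

((0, 0, 2); (1, 0, 0); (1, 1, 0); (0, 3, 0))


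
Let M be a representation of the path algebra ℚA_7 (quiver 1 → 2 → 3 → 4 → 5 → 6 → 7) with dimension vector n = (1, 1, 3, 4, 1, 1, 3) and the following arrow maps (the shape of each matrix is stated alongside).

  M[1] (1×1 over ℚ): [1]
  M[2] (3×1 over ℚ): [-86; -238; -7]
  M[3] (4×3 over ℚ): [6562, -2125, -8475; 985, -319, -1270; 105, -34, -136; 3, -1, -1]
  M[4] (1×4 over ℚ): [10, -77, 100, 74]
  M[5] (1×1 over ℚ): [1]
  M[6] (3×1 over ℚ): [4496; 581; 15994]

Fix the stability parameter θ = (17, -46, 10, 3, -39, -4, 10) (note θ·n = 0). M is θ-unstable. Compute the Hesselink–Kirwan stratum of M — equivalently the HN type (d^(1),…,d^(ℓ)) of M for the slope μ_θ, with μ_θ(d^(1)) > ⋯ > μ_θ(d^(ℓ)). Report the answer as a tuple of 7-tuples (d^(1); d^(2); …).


Interval decomposition of M: I[1,7], I[3,4]^2, I[4,4], I[7,7]^2.
HN type (ℓ=6): μ^(1)=10; μ^(2)=13/2; μ^(3)=3; μ^(4)=-4; μ^(5)=-26/3; μ^(6)=-29/2

((0, 0, 0, 0, 0, 0, 3); (0, 0, 2, 2, 0, 0, 0); (0, 0, 0, 1, 0, 0, 0); (0, 0, 0, 0, 0, 1, 0); (0, 0, 1, 1, 1, 0, 0); (1, 1, 0, 0, 0, 0, 0))


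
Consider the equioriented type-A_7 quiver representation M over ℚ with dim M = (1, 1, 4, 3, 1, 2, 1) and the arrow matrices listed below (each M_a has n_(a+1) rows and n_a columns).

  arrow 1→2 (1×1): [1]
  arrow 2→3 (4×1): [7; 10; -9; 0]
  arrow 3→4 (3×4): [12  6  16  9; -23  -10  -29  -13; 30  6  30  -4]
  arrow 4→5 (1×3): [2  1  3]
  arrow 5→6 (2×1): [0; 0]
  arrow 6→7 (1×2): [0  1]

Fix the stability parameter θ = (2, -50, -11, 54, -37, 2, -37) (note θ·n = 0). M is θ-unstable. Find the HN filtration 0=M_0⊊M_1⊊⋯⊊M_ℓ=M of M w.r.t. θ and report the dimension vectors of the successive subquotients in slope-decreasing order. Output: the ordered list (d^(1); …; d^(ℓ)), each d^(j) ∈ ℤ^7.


Barcode: M ≅ I[1,3], I[3,4]^2, I[3,5], I[6,6], I[6,7]. HN layers by μ_θ (6 steps, strictly decreasing):
  μ^(1)=54; μ^(2)=17/2; μ^(3)=2; μ^(4)=-11; μ^(5)=-35/2; μ^(6)=-24

((0, 0, 0, 2, 0, 0, 0); (0, 0, 0, 1, 1, 0, 0); (0, 0, 0, 0, 0, 1, 0); (0, 0, 4, 0, 0, 0, 0); (0, 0, 0, 0, 0, 1, 1); (1, 1, 0, 0, 0, 0, 0))


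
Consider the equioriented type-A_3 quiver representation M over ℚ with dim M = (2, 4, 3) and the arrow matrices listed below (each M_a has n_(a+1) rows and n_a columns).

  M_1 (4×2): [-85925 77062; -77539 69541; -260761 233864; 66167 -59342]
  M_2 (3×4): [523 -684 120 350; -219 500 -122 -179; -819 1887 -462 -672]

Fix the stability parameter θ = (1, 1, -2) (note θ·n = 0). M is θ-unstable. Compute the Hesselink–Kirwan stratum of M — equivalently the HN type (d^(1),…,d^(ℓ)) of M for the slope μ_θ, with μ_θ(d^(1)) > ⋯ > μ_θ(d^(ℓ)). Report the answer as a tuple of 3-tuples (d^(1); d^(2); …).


Via rank(M_{q-1}∘⋯∘M_p): M ≅ I[1,3]^2, I[2,2], I[2,3].
μ_θ-semistable layers: μ^(1)=1; μ^(2)=0; μ^(3)=-1/2

((0, 1, 0); (2, 2, 2); (0, 1, 1))


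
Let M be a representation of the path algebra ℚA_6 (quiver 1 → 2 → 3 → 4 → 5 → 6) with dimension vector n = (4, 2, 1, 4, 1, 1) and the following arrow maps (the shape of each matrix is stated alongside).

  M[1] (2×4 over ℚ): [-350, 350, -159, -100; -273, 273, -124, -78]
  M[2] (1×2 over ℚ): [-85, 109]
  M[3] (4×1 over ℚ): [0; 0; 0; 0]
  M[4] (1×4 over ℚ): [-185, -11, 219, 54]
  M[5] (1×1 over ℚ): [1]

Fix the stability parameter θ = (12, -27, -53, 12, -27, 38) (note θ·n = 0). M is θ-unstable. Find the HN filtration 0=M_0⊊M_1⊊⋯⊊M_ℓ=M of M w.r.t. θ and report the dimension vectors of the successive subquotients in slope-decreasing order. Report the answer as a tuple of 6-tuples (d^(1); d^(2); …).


Barcode: M ≅ I[1,1]^2, I[1,2], I[1,3], I[4,4]^3, I[4,6]. HN layers by μ_θ (4 steps, strictly decreasing):
  μ^(1)=38; μ^(2)=12; μ^(3)=-15/2; μ^(4)=-68/3

((0, 0, 0, 0, 0, 1); (2, 0, 0, 3, 0, 0); (1, 1, 0, 1, 1, 0); (1, 1, 1, 0, 0, 0))


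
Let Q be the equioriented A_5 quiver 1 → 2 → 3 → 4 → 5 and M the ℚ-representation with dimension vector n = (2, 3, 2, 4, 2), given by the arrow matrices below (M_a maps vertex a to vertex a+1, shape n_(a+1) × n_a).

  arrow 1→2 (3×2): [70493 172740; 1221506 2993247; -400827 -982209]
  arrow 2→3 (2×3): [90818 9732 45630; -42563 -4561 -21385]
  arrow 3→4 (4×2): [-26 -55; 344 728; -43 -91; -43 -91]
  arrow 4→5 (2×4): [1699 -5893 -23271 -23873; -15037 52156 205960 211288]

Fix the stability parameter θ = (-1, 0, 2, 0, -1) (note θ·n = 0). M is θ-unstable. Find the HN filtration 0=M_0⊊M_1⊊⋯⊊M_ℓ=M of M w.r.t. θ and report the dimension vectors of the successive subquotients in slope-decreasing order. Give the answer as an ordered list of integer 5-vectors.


Barcode: M ≅ I[1,4], I[1,5], I[2,2], I[4,4], I[4,5]. HN layers by μ_θ (5 steps, strictly decreasing):
  μ^(1)=1; μ^(2)=1/3; μ^(3)=0; μ^(4)=-1/2; μ^(5)=-1

((0, 0, 1, 1, 0); (0, 0, 1, 1, 1); (0, 3, 0, 1, 0); (0, 0, 0, 1, 1); (2, 0, 0, 0, 0))


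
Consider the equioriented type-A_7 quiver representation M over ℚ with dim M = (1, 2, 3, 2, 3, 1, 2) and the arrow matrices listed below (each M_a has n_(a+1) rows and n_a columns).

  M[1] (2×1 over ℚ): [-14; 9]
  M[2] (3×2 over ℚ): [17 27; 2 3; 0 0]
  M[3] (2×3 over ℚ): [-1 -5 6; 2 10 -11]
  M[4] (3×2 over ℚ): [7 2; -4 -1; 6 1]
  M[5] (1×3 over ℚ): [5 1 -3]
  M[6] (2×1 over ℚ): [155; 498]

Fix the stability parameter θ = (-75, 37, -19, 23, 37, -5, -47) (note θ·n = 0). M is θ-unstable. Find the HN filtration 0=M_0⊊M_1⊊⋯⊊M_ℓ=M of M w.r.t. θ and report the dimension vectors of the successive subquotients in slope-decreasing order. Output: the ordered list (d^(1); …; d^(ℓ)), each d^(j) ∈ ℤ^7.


Via rank(M_{q-1}∘⋯∘M_p): M ≅ I[1,3], I[2,7], I[3,5], I[5,5], I[7,7].
μ_θ-semistable layers: μ^(1)=37; μ^(2)=23; μ^(3)=9; μ^(4)=13/3; μ^(5)=-19; μ^(6)=-47; μ^(7)=-75

((0, 0, 0, 0, 2, 0, 0); (0, 0, 0, 1, 0, 0, 0); (0, 1, 1, 0, 0, 0, 0); (0, 1, 1, 1, 1, 1, 1); (0, 0, 1, 0, 0, 0, 0); (0, 0, 0, 0, 0, 0, 1); (1, 0, 0, 0, 0, 0, 0))


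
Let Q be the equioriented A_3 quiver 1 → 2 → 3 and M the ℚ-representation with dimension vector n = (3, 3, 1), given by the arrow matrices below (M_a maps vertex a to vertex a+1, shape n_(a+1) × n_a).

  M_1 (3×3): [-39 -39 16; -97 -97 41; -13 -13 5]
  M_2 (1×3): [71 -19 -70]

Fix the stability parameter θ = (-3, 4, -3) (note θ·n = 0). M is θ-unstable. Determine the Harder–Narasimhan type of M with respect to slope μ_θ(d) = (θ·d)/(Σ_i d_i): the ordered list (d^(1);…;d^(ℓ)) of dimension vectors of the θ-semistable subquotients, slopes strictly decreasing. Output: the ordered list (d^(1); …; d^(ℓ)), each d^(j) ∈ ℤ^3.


Via rank(M_{q-1}∘⋯∘M_p): M ≅ I[1,1], I[1,2], I[1,3], I[2,2].
μ_θ-semistable layers: μ^(1)=4; μ^(2)=1/2; μ^(3)=-3

((0, 2, 0); (0, 1, 1); (3, 0, 0))


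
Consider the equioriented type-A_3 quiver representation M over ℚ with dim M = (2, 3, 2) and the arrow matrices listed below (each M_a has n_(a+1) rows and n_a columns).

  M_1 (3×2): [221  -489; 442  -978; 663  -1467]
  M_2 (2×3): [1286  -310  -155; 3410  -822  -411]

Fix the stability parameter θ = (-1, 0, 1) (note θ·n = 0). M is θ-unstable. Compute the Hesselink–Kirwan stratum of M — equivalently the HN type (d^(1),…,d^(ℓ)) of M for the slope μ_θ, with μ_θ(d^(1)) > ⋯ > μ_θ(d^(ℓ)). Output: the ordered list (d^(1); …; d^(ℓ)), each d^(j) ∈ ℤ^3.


Interval decomposition of M: I[1,1], I[1,3], I[2,2], I[2,3].
HN type (ℓ=3): μ^(1)=1; μ^(2)=0; μ^(3)=-1

((0, 0, 2); (0, 3, 0); (2, 0, 0))
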